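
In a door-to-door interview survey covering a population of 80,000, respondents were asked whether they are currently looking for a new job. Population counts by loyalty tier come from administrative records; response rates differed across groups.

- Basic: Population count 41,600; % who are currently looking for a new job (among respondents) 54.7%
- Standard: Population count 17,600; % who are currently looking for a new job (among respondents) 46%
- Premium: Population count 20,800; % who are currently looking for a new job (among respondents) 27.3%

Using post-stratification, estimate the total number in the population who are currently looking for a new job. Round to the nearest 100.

36,500

Apply each group's respondent rate to its population count:
  Basic: 41,600 × 54.7% = 22755.2
  Standard: 17,600 × 46% = 8096
  Premium: 20,800 × 27.3% = 5678.4
Estimated total = 36529.6 → 36,500.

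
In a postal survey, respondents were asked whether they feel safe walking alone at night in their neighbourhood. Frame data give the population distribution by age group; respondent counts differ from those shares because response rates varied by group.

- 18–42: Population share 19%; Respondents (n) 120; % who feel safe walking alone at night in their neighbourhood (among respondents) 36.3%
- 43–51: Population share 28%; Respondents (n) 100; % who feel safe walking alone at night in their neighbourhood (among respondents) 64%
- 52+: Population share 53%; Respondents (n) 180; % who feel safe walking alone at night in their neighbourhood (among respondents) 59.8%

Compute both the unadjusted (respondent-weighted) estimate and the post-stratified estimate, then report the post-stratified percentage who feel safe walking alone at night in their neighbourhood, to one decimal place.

Naive respondent-only estimate (weights = respondent counts):
  (120/400)×36.3 + (100/400)×64 + (180/400)×59.8 = 53.8%
Post-stratifying to population shares instead:
  0.19×36.3 + 0.28×64 + 0.53×59.8 = 56.511%

56.5%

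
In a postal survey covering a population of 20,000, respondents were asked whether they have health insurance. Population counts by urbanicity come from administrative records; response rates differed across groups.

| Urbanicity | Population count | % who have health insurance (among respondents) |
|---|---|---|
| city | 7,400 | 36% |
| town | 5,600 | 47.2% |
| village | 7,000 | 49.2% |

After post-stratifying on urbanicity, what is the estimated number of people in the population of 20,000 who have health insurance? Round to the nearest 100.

8,800

Estimated count per cell = population count × respondent percentage:
  city: 7,400 × 36% = 2664
  town: 5,600 × 47.2% = 2643.2
  village: 7,000 × 49.2% = 3444
Estimated total = 8751.2 → 8,800.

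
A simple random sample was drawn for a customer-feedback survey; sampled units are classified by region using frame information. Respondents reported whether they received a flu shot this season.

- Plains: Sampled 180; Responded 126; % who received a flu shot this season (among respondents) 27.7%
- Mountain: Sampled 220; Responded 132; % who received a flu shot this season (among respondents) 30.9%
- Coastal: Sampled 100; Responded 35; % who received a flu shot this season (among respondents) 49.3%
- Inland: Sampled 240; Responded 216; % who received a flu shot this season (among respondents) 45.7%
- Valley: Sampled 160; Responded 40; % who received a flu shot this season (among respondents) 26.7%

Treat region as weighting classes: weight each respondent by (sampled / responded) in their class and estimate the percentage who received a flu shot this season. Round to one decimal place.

35.5%

Response rates by class: Plains 126/180 = 70%, Mountain 132/220 = 60%, Coastal 35/100 = 35%, Inland 216/240 = 90%, Valley 40/160 = 25%.
With weight = n_sampled/n_responded per class, the weighted class total is n_sampled:
  Plains: 180 × 27.7 = 4986
  Mountain: 220 × 30.9 = 6798
  Coastal: 100 × 49.3 = 4930
  Inland: 240 × 45.7 = 10,968
  Valley: 160 × 26.7 = 4272
Adjusted estimate = 31,954 / 900 = 35.5044 → 35.5%.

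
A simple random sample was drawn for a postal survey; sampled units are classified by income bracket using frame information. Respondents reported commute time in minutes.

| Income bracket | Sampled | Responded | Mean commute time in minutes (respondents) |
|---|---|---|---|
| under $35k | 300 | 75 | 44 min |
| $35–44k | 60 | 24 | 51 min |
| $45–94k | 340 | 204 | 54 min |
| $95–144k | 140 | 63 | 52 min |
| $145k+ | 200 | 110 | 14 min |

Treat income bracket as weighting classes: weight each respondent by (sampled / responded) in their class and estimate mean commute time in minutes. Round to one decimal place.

Response rates by class: under $35k 75/300 = 25%, $35–44k 24/60 = 40%, $45–94k 204/340 = 60%, $95–144k 63/140 = 45%, $145k+ 110/200 = 55%.
Inverse-response-rate weighting restores each class to its sampled count, so class totals weight by n_sampled:
  under $35k: 300 × 44 = 13,200
  $35–44k: 60 × 51 = 3060
  $45–94k: 340 × 54 = 18,360
  $95–144k: 140 × 52 = 7280
  $145k+: 200 × 14 = 2800
Adjusted estimate = 44,700 / 1,040 = 42.9808 → 43.0.

43.0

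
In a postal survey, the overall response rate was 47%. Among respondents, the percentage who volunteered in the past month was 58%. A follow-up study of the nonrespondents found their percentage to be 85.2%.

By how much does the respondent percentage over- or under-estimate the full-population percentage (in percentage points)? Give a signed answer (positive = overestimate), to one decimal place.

-14.4 percentage points

Nonresponse fraction = 1 − 0.47 = 0.53.
Bias = (nonresponse fraction) × (respondent percentage − nonrespondent percentage)
     = 0.53 × (58 − 85.2) = 0.53 × -27.2 = -14.416.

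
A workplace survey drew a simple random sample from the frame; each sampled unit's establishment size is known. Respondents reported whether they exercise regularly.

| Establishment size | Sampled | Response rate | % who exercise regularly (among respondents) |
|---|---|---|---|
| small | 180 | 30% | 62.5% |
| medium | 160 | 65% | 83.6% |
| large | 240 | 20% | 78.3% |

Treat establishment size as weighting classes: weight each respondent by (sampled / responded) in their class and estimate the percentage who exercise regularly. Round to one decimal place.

74.9%

Inverse-response-rate weighting restores each class to its sampled count, so class totals weight by n_sampled:
  small: 180 × 62.5 = 11,250
  medium: 160 × 83.6 = 13,376
  large: 240 × 78.3 = 18,792
Adjusted estimate = 43,418 / 580 = 74.8586 → 74.9%.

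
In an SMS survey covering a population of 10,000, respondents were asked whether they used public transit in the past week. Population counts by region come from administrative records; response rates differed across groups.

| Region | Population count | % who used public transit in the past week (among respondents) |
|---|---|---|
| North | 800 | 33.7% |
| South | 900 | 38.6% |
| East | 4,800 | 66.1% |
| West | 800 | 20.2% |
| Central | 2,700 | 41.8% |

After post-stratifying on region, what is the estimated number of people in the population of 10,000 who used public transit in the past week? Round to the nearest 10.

Apply each group's respondent rate to its population count:
  North: 800 × 33.7% = 269.6
  South: 900 × 38.6% = 347.4
  East: 4,800 × 66.1% = 3172.8
  West: 800 × 20.2% = 161.6
  Central: 2,700 × 41.8% = 1128.6
Estimated total = 5080 → 5,080.

5,080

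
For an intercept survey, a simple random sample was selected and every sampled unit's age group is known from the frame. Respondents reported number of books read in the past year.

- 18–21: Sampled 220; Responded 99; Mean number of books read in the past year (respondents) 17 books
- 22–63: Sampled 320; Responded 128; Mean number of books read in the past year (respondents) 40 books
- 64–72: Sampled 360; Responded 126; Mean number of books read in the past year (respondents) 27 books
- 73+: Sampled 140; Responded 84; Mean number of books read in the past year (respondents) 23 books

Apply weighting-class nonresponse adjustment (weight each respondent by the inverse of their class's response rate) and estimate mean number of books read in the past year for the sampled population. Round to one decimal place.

28.3

Class response rates: 18–21 99/220 = 45%, 22–63 128/320 = 40%, 64–72 126/360 = 35%, 73+ 84/140 = 60%.
Weighting each respondent by the inverse class response rate inflates each class back to its sampled size, so the class weight is n_sampled:
  18–21: 220 × 17 = 3740
  22–63: 320 × 40 = 12,800
  64–72: 360 × 27 = 9720
  73+: 140 × 23 = 3220
Adjusted estimate = 29,480 / 1,040 = 28.3462 → 28.3.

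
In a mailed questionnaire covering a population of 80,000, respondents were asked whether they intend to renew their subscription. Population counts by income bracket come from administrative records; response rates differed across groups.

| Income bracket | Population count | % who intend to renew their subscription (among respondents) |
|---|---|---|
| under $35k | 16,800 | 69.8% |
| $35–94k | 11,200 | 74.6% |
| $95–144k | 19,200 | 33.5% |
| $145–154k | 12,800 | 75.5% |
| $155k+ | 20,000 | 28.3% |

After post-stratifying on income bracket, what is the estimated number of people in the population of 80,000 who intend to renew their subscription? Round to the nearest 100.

41,800

Estimated count per cell = population count × respondent percentage:
  under $35k: 16,800 × 69.8% = 11726.4
  $35–94k: 11,200 × 74.6% = 8355.2
  $95–144k: 19,200 × 33.5% = 6432
  $145–154k: 12,800 × 75.5% = 9664
  $155k+: 20,000 × 28.3% = 5660
Estimated total = 41837.6 → 41,800.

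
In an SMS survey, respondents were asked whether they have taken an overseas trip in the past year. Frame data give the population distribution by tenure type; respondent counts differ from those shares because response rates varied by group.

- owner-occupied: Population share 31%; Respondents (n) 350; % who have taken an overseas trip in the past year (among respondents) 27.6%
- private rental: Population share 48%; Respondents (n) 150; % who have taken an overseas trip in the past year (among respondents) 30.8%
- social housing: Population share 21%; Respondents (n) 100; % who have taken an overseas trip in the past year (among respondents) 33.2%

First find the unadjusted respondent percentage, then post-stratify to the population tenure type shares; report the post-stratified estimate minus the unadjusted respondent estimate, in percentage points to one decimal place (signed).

+1.0 percentage points

Unadjusted (pooled respondent) estimate weights by respondent counts:
  (350/600)×27.6 + (150/600)×30.8 + (100/600)×33.2 = 29.3333%
Post-stratifying to population shares instead:
  0.31×27.6 + 0.48×30.8 + 0.21×33.2 = 30.312%
Difference = 30.312 − 29.3333 = 0.9787 pp.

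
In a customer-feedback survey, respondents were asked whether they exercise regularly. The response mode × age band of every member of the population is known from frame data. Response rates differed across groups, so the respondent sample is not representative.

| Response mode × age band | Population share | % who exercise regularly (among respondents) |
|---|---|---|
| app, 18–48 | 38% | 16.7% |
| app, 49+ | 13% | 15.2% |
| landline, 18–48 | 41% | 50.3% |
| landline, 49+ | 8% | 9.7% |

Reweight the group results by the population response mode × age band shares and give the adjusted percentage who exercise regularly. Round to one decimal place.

Each cell contributes population-share × respondent value:
  app, 18–48: 0.38 × 16.7 = 6.346
  app, 49+: 0.13 × 15.2 = 1.976
  landline, 18–48: 0.41 × 50.3 = 20.623
  landline, 49+: 0.08 × 9.7 = 0.776
Post-stratified estimate = 29.721 → 29.7%.

29.7%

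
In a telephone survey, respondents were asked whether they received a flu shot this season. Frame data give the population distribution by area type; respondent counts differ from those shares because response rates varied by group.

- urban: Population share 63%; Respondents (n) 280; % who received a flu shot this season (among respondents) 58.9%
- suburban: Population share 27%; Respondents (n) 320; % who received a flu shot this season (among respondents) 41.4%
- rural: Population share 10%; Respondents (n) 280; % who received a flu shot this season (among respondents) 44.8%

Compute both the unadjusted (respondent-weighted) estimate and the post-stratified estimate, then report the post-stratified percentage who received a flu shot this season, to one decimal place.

Without adjustment, the pooled respondent share is:
  (280/880)×58.9 + (320/880)×41.4 + (280/880)×44.8 = 48.05%
Post-stratified estimate weights by population shares:
  0.63×58.9 + 0.27×41.4 + 0.1×44.8 = 52.765%

52.8%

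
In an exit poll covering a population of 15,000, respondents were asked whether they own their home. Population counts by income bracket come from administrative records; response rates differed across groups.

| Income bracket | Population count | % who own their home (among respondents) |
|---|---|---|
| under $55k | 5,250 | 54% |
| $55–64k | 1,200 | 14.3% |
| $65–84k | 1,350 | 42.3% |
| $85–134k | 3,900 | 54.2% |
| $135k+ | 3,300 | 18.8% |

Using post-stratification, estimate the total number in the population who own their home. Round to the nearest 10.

6,310

Each cell contributes its population count × the respondent rate:
  under $55k: 5,250 × 54% = 2835
  $55–64k: 1,200 × 14.3% = 171.6
  $65–84k: 1,350 × 42.3% = 571.05
  $85–134k: 3,900 × 54.2% = 2113.8
  $135k+: 3,300 × 18.8% = 620.4
Estimated total = 6311.85 → 6,310.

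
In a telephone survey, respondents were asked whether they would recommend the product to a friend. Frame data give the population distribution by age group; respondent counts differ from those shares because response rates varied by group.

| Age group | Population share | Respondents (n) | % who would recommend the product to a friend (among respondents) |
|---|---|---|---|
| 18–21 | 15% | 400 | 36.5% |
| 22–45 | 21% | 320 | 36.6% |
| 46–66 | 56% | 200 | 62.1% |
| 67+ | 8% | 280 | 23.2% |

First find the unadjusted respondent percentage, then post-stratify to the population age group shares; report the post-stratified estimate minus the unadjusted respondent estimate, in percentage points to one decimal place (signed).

+12.1 percentage points

Unadjusted (pooled respondent) estimate weights by respondent counts:
  (400/1200)×36.5 + (320/1200)×36.6 + (200/1200)×62.1 + (280/1200)×23.2 = 37.69%
Post-stratified estimate weights by population shares:
  0.15×36.5 + 0.21×36.6 + 0.56×62.1 + 0.08×23.2 = 49.793%
Difference = 49.793 − 37.69 = 12.103 pp.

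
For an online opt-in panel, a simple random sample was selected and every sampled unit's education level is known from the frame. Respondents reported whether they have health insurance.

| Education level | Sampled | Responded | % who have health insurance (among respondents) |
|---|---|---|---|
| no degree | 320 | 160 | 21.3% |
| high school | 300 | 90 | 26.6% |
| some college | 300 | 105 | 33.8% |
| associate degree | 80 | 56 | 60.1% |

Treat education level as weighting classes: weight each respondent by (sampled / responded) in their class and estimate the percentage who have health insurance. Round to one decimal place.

29.7%

Response rates by class: no degree 160/320 = 50%, high school 90/300 = 30%, some college 105/300 = 35%, associate degree 56/80 = 70%.
Each respondent's weight = sampled/responded in their class; summing within a class gives n_sampled, so:
  no degree: 320 × 21.3 = 6816
  high school: 300 × 26.6 = 7980
  some college: 300 × 33.8 = 10,140
  associate degree: 80 × 60.1 = 4808
Adjusted estimate = 29,744 / 1,000 = 29.744 → 29.7%.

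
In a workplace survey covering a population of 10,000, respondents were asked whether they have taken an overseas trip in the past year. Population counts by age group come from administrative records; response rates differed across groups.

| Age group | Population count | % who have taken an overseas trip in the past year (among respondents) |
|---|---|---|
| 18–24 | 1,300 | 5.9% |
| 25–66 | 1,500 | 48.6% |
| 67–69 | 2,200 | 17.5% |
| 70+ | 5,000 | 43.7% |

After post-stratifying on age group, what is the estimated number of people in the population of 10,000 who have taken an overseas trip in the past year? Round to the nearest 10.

Estimated count per cell = population count × respondent percentage:
  18–24: 1,300 × 5.9% = 76.7
  25–66: 1,500 × 48.6% = 729
  67–69: 2,200 × 17.5% = 385
  70+: 5,000 × 43.7% = 2185
Estimated total = 3375.7 → 3,380.

3,380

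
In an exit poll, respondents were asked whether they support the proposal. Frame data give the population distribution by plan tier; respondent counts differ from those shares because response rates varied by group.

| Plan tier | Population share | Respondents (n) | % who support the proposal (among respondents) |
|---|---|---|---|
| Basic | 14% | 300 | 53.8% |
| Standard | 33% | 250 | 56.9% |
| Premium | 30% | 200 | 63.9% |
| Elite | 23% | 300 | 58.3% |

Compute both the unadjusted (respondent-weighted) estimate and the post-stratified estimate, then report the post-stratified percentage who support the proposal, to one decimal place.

Unadjusted (pooled respondent) estimate weights by respondent counts:
  (300/1050)×53.8 + (250/1050)×56.9 + (200/1050)×63.9 + (300/1050)×58.3 = 57.7476%
Post-stratifying to population shares instead:
  0.14×53.8 + 0.33×56.9 + 0.3×63.9 + 0.23×58.3 = 58.888%

58.9%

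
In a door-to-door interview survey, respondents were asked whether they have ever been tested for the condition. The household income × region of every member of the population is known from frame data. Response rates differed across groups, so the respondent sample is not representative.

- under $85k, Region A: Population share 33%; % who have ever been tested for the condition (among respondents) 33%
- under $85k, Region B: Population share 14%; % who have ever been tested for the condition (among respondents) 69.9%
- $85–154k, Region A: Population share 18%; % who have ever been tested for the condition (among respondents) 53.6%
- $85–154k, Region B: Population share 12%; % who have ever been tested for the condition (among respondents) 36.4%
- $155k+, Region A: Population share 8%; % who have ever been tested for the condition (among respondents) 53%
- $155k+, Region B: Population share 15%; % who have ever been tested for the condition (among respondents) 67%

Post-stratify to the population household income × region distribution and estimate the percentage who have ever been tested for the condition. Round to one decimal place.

49.0%

Weight each group's respondent value by its population share:
  under $85k, Region A: 0.33 × 33 = 10.89
  under $85k, Region B: 0.14 × 69.9 = 9.786
  $85–154k, Region A: 0.18 × 53.6 = 9.648
  $85–154k, Region B: 0.12 × 36.4 = 4.368
  $155k+, Region A: 0.08 × 53 = 4.24
  $155k+, Region B: 0.15 × 67 = 10.05
Post-stratified estimate = 48.982 → 49.0%.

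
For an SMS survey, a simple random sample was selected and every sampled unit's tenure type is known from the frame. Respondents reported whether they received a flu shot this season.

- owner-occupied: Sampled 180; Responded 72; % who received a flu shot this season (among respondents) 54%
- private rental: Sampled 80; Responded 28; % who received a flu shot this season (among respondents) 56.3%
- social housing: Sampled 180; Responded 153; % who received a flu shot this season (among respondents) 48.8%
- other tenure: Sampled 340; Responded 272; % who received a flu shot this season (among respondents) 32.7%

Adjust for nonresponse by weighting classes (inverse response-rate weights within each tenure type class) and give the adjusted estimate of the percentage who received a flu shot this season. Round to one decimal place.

43.8%

Response rates by class: owner-occupied 72/180 = 40%, private rental 28/80 = 35%, social housing 153/180 = 85%, other tenure 272/340 = 80%.
Inverse-response-rate weighting restores each class to its sampled count, so class totals weight by n_sampled:
  owner-occupied: 180 × 54 = 9720
  private rental: 80 × 56.3 = 4504
  social housing: 180 × 48.8 = 8784
  other tenure: 340 × 32.7 = 11118
Adjusted estimate = 34,126 / 780 = 43.7513 → 43.8%.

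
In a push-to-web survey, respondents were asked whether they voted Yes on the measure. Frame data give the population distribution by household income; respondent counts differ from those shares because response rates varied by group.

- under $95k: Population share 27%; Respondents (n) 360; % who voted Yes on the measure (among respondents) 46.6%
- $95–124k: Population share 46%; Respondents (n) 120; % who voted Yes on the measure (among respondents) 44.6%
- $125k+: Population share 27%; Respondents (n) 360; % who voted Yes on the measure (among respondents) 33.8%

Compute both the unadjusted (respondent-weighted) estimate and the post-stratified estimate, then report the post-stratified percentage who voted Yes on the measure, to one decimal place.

42.2%

Naive respondent-only estimate (weights = respondent counts):
  (360/840)×46.6 + (120/840)×44.6 + (360/840)×33.8 = 40.8286%
Reweighting by population household income shares:
  0.27×46.6 + 0.46×44.6 + 0.27×33.8 = 42.224%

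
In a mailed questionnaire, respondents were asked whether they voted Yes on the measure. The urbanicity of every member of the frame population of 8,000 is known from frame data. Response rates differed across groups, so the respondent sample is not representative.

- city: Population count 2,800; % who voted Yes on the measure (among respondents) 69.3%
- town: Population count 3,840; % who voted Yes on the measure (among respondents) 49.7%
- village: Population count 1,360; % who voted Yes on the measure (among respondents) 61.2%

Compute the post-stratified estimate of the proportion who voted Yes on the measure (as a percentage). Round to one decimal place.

Weight each group's respondent value by its population share:
  city: (2,800/8,000) × 69.3 = 24.255
  town: (3,840/8,000) × 49.7 = 23.856
  village: (1,360/8,000) × 61.2 = 10.404
Post-stratified estimate = 58.515 → 58.5%.

58.5%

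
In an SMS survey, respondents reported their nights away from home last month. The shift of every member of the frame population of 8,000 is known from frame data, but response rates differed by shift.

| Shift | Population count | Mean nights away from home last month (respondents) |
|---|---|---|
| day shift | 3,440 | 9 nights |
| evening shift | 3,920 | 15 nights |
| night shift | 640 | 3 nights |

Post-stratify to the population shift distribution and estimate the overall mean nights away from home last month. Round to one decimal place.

11.5

Reweight to the known shift distribution:
  day shift: (3,440/8,000) × 9 = 3.87
  evening shift: (3,920/8,000) × 15 = 7.35
  night shift: (640/8,000) × 3 = 0.24
Post-stratified estimate = 11.46 → 11.5.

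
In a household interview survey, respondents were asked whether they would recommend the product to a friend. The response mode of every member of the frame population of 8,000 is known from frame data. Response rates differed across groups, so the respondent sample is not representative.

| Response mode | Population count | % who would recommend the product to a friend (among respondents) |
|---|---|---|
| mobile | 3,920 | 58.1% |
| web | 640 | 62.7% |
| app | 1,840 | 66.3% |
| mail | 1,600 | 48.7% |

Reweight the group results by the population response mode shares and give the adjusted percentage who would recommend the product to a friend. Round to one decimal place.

58.5%

Each cell contributes population-share × respondent value:
  mobile: (3,920/8,000) × 58.1 = 28.469
  web: (640/8,000) × 62.7 = 5.016
  app: (1,840/8,000) × 66.3 = 15.249
  mail: (1,600/8,000) × 48.7 = 9.74
Post-stratified estimate = 58.474 → 58.5%.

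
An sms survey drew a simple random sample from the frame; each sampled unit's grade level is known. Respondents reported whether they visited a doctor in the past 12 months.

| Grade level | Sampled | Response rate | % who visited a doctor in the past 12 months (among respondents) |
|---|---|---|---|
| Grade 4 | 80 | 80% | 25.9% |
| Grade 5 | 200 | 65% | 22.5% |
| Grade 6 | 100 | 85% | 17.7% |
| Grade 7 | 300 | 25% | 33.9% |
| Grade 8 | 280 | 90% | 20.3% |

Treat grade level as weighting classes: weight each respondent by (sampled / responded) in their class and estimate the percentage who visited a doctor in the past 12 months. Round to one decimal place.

Each respondent's weight = sampled/responded in their class; summing within a class gives n_sampled, so:
  Grade 4: 80 × 25.9 = 2072
  Grade 5: 200 × 22.5 = 4500
  Grade 6: 100 × 17.7 = 1770
  Grade 7: 300 × 33.9 = 10,170
  Grade 8: 280 × 20.3 = 5684
Adjusted estimate = 24,196 / 960 = 25.2042 → 25.2%.

25.2%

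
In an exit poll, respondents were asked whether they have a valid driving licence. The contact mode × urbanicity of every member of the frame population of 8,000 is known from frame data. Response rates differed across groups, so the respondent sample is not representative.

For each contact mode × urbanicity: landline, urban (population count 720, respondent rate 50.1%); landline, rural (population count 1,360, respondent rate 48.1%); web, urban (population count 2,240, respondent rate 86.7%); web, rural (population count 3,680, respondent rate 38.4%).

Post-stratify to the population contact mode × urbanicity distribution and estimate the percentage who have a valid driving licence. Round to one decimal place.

54.6%

Each cell contributes population-share × respondent value:
  landline, urban: (720/8,000) × 50.1 = 4.509
  landline, rural: (1,360/8,000) × 48.1 = 8.177
  web, urban: (2,240/8,000) × 86.7 = 24.276
  web, rural: (3,680/8,000) × 38.4 = 17.664
Post-stratified estimate = 54.626 → 54.6%.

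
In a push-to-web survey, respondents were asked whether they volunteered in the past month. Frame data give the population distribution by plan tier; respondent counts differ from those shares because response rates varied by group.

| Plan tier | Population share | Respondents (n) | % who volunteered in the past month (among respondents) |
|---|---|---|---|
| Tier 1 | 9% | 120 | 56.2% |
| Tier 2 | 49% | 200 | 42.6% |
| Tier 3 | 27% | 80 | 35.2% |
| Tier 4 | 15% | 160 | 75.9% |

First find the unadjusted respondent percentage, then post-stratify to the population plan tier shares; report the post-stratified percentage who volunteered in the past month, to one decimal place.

Naive respondent-only estimate (weights = respondent counts):
  (120/560)×56.2 + (200/560)×42.6 + (80/560)×35.2 + (160/560)×75.9 = 53.9714%
Post-stratifying to population shares instead:
  0.09×56.2 + 0.49×42.6 + 0.27×35.2 + 0.15×75.9 = 46.821%

46.8%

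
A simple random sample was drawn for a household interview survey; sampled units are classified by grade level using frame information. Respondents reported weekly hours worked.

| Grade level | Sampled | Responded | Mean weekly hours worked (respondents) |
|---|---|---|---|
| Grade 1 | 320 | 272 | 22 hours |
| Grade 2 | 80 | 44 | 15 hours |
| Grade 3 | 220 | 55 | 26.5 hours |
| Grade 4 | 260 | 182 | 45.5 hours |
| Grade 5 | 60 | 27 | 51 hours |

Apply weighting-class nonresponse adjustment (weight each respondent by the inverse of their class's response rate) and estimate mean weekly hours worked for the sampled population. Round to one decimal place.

30.8

Response rates by class: Grade 1 272/320 = 85%, Grade 2 44/80 = 55%, Grade 3 55/220 = 25%, Grade 4 182/260 = 70%, Grade 5 27/60 = 45%.
Each respondent's weight = sampled/responded in their class; summing within a class gives n_sampled, so:
  Grade 1: 320 × 22 = 7040
  Grade 2: 80 × 15 = 1200
  Grade 3: 220 × 26.5 = 5830
  Grade 4: 260 × 45.5 = 11,830
  Grade 5: 60 × 51 = 3060
Adjusted estimate = 28,960 / 940 = 30.8085 → 30.8.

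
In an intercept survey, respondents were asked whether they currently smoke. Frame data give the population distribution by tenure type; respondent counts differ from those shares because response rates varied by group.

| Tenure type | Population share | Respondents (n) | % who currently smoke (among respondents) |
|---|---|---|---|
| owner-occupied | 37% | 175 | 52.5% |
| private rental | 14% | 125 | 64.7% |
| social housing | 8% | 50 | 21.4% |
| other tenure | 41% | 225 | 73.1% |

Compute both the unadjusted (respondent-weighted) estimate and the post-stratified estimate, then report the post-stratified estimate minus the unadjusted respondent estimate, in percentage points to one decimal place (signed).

-0.3 percentage points

Without adjustment, the pooled respondent share is:
  (175/575)×52.5 + (125/575)×64.7 + (50/575)×21.4 + (225/575)×73.1 = 60.5087%
Post-stratified estimate weights by population shares:
  0.37×52.5 + 0.14×64.7 + 0.08×21.4 + 0.41×73.1 = 60.166%
Difference = 60.166 − 60.5087 = -0.3427 pp.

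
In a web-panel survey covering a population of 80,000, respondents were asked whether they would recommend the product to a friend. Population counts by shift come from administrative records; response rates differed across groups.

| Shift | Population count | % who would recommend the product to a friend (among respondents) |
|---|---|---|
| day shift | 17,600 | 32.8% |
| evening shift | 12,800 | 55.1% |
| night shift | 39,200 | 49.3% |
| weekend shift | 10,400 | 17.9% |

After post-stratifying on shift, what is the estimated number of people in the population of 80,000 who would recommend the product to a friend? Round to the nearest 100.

Each cell contributes its population count × the respondent rate:
  day shift: 17,600 × 32.8% = 5772.8
  evening shift: 12,800 × 55.1% = 7052.8
  night shift: 39,200 × 49.3% = 19325.6
  weekend shift: 10,400 × 17.9% = 1861.6
Estimated total = 34012.8 → 34,000.

34,000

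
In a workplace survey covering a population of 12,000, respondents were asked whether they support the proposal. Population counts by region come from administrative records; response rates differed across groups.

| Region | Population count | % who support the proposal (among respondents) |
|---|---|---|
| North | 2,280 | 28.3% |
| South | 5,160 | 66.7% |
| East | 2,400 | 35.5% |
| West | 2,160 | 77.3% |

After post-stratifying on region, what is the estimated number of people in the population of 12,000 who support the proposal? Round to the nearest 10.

Estimated count per cell = population count × respondent percentage:
  North: 2,280 × 28.3% = 645.24
  South: 5,160 × 66.7% = 3441.72
  East: 2,400 × 35.5% = 852
  West: 2,160 × 77.3% = 1669.68
Estimated total = 6608.64 → 6,610.

6,610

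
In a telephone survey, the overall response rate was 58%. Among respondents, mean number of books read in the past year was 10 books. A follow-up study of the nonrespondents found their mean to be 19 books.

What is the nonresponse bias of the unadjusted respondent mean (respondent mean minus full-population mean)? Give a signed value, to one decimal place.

Nonresponse fraction = 1 − 0.58 = 0.42.
Bias = (nonresponse fraction) × (respondent mean − nonrespondent mean)
     = 0.42 × (10 − 19) = 0.42 × -9 = -3.78.

-3.8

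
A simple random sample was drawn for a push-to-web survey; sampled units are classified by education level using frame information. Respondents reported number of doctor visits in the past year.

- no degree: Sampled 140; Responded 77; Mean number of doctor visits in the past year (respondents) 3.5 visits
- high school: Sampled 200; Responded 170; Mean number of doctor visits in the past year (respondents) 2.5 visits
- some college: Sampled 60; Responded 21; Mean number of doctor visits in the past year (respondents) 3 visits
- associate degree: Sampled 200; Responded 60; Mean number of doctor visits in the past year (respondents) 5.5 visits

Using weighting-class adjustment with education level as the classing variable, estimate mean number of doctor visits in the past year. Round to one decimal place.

3.8

Response rates by class: no degree 77/140 = 55%, high school 170/200 = 85%, some college 21/60 = 35%, associate degree 60/200 = 30%.
With weight = n_sampled/n_responded per class, the weighted class total is n_sampled:
  no degree: 140 × 3.5 = 490
  high school: 200 × 2.5 = 500
  some college: 60 × 3 = 180
  associate degree: 200 × 5.5 = 1100
Adjusted estimate = 2270 / 600 = 3.78333 → 3.8.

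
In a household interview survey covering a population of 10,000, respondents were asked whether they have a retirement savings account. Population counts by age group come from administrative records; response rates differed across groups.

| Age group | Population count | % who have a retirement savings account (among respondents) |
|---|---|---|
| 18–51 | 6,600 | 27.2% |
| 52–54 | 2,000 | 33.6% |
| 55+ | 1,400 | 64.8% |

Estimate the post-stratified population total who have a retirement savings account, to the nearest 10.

3,370

Each cell contributes its population count × the respondent rate:
  18–51: 6,600 × 27.2% = 1795.2
  52–54: 2,000 × 33.6% = 672
  55+: 1,400 × 64.8% = 907.2
Estimated total = 3374.4 → 3,370.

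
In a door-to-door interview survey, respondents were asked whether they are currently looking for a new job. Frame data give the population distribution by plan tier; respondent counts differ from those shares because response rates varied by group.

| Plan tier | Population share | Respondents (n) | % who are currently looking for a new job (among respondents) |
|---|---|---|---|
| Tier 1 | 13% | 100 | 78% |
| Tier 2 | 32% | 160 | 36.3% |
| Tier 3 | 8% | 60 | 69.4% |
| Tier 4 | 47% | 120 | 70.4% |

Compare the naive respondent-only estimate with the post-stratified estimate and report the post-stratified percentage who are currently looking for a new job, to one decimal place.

Unadjusted (pooled respondent) estimate weights by respondent counts:
  (100/440)×78 + (160/440)×36.3 + (60/440)×69.4 + (120/440)×70.4 = 59.5909%
Post-stratifying to population shares instead:
  0.13×78 + 0.32×36.3 + 0.08×69.4 + 0.47×70.4 = 60.396%

60.4%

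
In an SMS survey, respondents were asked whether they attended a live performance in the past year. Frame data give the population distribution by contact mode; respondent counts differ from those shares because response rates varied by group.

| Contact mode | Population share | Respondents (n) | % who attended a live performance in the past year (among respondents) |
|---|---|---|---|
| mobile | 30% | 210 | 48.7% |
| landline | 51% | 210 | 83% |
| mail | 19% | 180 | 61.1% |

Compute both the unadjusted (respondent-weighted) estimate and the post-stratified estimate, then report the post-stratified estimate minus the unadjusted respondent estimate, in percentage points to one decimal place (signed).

+4.1 percentage points

Naive respondent-only estimate (weights = respondent counts):
  (210/600)×48.7 + (210/600)×83 + (180/600)×61.1 = 64.425%
Reweighting by population contact mode shares:
  0.3×48.7 + 0.51×83 + 0.19×61.1 = 68.549%
Difference = 68.549 − 64.425 = 4.124 pp.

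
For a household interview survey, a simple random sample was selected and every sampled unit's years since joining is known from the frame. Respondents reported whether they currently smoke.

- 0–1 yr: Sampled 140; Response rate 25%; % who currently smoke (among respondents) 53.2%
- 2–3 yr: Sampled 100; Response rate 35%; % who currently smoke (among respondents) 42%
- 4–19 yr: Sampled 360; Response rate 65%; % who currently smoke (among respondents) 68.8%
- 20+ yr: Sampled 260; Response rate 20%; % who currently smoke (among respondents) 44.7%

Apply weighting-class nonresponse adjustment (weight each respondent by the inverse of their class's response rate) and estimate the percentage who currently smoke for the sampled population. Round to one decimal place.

55.9%

Inverse-response-rate weighting restores each class to its sampled count, so class totals weight by n_sampled:
  0–1 yr: 140 × 53.2 = 7448
  2–3 yr: 100 × 42 = 4200
  4–19 yr: 360 × 68.8 = 24,768
  20+ yr: 260 × 44.7 = 11,622
Adjusted estimate = 48,038 / 860 = 55.8581 → 55.9%.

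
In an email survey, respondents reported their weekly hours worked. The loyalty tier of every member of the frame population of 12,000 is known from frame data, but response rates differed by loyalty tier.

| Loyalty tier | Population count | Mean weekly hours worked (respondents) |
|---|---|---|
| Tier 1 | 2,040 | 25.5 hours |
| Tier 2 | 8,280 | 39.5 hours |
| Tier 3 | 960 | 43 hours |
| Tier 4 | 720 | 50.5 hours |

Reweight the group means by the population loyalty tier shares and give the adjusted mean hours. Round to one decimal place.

Each cell contributes population-share × respondent value:
  Tier 1: (2,040/12,000) × 25.5 = 4.335
  Tier 2: (8,280/12,000) × 39.5 = 27.255
  Tier 3: (960/12,000) × 43 = 3.44
  Tier 4: (720/12,000) × 50.5 = 3.03
Post-stratified estimate = 38.06 → 38.1.

38.1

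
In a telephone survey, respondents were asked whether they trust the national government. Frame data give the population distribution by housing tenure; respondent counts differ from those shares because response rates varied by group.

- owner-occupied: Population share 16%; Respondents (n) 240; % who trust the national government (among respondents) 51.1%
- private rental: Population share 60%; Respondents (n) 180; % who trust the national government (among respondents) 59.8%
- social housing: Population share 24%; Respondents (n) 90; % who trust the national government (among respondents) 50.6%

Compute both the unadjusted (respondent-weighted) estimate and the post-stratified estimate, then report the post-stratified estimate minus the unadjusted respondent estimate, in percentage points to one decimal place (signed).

Without adjustment, the pooled respondent share is:
  (240/510)×51.1 + (180/510)×59.8 + (90/510)×50.6 = 54.0824%
Post-stratifying to population shares instead:
  0.16×51.1 + 0.6×59.8 + 0.24×50.6 = 56.2%
Difference = 56.2 − 54.0824 = 2.1176 pp.

+2.1 percentage points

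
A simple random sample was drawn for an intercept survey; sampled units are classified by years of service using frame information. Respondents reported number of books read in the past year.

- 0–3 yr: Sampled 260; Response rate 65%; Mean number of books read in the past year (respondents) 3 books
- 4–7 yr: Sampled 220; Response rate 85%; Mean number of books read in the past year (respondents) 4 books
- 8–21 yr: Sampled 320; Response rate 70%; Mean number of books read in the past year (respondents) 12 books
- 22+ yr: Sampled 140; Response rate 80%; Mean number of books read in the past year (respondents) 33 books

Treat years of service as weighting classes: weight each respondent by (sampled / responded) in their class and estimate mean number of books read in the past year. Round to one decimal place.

10.8

Weighting each respondent by the inverse class response rate inflates each class back to its sampled size, so the class weight is n_sampled:
  0–3 yr: 260 × 3 = 780
  4–7 yr: 220 × 4 = 880
  8–21 yr: 320 × 12 = 3840
  22+ yr: 140 × 33 = 4620
Adjusted estimate = 10,120 / 940 = 10.766 → 10.8.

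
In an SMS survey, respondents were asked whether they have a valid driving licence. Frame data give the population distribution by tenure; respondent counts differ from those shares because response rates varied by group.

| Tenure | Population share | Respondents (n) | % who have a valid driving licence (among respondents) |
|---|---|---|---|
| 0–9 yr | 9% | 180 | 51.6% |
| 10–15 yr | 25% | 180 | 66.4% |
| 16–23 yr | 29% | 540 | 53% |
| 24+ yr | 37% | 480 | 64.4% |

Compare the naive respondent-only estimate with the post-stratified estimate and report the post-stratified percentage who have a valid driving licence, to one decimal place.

Naive respondent-only estimate (weights = respondent counts):
  (180/1380)×51.6 + (180/1380)×66.4 + (540/1380)×53 + (480/1380)×64.4 = 58.5304%
Post-stratifying to population shares instead:
  0.09×51.6 + 0.25×66.4 + 0.29×53 + 0.37×64.4 = 60.442%

60.4%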